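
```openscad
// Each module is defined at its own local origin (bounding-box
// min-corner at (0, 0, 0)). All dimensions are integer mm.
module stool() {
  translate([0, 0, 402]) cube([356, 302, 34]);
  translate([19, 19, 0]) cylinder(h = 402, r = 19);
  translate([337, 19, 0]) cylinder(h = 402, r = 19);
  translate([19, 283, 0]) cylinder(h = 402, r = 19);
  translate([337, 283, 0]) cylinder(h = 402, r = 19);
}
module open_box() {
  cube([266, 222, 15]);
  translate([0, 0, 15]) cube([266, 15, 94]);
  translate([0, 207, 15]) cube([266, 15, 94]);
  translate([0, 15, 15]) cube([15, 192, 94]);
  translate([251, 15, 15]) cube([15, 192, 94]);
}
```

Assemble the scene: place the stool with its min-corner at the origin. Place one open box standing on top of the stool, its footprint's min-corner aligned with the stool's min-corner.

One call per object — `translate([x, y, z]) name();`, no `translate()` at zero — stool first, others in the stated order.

stool();
translate([0, 0, 436]) open_box();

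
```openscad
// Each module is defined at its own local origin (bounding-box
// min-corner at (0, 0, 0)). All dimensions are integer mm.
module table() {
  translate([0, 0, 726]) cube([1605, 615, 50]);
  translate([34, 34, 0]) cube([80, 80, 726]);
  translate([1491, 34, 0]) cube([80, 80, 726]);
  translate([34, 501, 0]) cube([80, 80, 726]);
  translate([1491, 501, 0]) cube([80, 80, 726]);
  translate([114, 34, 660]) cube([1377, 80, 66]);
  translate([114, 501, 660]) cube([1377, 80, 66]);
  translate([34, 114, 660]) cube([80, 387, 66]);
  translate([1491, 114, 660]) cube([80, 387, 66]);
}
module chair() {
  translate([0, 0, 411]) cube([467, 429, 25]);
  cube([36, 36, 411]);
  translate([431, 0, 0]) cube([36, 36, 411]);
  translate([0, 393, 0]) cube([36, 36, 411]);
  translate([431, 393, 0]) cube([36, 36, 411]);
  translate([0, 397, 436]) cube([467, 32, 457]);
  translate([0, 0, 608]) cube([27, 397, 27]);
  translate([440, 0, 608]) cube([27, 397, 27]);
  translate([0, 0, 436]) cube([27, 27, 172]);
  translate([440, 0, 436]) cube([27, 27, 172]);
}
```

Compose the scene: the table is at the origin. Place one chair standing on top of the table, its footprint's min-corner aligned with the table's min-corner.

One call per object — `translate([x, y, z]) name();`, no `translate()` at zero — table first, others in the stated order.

table();
translate([0, 0, 776]) chair();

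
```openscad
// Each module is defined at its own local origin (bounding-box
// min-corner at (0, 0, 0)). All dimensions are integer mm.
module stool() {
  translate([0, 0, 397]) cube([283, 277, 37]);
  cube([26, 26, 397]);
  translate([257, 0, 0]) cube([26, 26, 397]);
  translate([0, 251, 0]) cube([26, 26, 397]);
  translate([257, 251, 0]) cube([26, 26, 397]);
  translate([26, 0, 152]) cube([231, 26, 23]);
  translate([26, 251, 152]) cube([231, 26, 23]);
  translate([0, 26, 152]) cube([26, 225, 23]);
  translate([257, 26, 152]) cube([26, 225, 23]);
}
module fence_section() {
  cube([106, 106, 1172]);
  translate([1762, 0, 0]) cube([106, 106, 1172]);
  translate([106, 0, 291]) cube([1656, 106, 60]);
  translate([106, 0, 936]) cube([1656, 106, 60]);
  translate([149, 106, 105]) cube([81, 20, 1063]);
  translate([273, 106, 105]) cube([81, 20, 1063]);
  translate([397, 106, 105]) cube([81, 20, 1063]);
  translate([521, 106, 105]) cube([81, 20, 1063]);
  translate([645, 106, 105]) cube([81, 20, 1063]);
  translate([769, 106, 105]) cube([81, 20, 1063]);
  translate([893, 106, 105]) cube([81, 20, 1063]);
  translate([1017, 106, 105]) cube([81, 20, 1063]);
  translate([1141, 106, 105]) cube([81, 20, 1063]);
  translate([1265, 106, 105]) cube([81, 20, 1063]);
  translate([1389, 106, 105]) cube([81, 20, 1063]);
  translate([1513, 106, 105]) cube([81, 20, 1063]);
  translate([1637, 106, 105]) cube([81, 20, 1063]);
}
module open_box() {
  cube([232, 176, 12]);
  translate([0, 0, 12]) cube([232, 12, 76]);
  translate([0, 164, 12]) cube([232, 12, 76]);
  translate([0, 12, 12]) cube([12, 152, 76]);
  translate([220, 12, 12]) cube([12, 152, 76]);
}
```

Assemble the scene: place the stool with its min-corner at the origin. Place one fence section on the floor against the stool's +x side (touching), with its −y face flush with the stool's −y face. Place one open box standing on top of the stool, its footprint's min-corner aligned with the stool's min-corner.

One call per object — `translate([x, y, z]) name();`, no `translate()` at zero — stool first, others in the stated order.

stool();
translate([283, 0, 0]) fence_section();
translate([0, 0, 434]) open_box();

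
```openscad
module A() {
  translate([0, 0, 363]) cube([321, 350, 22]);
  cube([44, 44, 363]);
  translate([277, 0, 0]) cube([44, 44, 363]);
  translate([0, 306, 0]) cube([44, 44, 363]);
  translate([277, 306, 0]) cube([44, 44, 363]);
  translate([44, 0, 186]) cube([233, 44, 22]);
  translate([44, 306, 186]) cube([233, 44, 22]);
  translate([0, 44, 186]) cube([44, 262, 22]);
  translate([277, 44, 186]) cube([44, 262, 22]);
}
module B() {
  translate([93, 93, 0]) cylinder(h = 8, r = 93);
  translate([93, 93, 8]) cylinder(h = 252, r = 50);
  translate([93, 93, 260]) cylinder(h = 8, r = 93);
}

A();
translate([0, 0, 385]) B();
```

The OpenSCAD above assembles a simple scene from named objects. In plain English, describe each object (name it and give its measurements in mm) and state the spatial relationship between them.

A is a four-legged stool. The seat is a 321×350×22 mm slab whose top surface is at z = 385 mm; four square legs, each 44×44 mm in cross-section, run from the floor (z = 0) to the underside of the seat, each flush with a corner of the seat. Four stretchers, 44 mm wide and 22 mm tall, connect adjacent legs with their undersides at z = 186 mm, each running between the inner faces of the legs it joins and aligned with the legs' outer faces on the other axis.

B is a spool: two coaxial disc flanges of radius 93 mm and thickness 8 mm, joined by a core cylinder of radius 50 mm and height 252 mm. The lower flange rests on z = 0 and the three cylinders share a vertical axis.

The spool is on top of the stool.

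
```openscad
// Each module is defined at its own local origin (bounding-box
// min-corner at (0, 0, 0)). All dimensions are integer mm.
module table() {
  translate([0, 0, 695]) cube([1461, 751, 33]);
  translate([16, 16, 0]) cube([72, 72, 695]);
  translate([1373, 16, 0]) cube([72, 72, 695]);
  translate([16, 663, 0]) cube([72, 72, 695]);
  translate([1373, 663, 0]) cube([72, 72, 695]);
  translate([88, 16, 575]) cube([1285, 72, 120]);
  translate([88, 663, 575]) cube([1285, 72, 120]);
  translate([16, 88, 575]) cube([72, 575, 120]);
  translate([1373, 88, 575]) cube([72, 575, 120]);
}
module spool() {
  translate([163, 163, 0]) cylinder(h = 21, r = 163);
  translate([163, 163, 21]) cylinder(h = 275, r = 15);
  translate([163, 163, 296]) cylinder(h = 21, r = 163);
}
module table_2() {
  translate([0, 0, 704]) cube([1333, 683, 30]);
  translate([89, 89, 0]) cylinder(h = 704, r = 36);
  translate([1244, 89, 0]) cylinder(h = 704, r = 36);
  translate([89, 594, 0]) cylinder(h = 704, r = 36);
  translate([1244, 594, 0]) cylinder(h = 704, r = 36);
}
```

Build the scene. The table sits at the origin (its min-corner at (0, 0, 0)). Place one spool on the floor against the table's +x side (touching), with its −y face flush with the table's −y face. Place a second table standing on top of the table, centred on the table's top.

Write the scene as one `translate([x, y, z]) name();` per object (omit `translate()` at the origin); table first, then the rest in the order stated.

table();
translate([1461, 0, 0]) spool();
translate([64, 34, 728]) table_2();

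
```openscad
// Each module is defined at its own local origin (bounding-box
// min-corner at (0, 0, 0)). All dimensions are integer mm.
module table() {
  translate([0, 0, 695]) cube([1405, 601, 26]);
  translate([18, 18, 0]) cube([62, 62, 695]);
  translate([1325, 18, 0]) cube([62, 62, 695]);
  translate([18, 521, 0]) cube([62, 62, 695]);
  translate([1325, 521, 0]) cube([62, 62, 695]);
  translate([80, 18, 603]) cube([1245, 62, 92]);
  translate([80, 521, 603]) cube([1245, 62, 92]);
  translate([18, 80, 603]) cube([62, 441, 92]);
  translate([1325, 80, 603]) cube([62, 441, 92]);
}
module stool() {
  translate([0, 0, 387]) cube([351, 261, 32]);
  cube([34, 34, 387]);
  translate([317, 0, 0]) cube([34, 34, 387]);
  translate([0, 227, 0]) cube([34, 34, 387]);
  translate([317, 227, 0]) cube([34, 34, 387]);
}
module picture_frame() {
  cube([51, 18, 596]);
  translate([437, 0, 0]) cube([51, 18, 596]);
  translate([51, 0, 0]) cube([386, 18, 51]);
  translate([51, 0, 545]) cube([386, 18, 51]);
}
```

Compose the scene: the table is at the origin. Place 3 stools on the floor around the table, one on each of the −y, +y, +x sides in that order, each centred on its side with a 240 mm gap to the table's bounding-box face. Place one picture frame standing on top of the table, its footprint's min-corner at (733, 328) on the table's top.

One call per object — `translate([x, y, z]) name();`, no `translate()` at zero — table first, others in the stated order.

table();
translate([527, -501, 0]) stool();
translate([527, 841, 0]) stool();
translate([1645, 170, 0]) stool();
translate([733, 328, 721]) picture_frame();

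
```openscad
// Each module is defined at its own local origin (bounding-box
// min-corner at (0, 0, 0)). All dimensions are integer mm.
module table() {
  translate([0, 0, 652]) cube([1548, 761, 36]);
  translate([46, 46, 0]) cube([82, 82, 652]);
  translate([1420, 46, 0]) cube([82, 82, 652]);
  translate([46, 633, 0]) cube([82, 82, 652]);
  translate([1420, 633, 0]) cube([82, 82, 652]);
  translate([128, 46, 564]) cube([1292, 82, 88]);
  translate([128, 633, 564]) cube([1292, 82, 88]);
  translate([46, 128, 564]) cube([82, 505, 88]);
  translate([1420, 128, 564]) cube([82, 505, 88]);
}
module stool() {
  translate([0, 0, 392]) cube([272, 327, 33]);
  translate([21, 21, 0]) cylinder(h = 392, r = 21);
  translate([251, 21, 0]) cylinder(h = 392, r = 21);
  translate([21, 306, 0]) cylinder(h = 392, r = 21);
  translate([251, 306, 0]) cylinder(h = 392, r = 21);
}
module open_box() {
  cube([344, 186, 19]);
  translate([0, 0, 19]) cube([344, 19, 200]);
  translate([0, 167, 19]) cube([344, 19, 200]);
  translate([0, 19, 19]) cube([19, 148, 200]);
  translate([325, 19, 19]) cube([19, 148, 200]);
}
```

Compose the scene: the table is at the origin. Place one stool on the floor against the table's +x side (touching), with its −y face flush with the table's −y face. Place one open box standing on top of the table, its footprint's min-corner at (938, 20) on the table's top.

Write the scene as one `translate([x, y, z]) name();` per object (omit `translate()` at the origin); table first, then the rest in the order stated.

table();
translate([1548, 0, 0]) stool();
translate([938, 20, 688]) open_box();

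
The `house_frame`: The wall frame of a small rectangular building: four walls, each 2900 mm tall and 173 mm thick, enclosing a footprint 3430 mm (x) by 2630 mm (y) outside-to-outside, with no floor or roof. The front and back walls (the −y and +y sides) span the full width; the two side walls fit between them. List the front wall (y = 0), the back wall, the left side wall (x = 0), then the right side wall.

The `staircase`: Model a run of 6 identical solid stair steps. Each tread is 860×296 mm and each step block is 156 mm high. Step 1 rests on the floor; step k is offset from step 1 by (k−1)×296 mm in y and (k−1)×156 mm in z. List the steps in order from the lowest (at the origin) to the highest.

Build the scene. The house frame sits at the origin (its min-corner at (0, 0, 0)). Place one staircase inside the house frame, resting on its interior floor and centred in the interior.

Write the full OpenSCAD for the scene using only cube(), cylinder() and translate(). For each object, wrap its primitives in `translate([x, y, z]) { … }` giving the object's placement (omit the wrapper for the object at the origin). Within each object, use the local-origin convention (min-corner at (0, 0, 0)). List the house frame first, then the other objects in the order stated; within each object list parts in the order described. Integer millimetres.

cube([3430, 173, 2900]);
translate([0, 2457, 0]) cube([3430, 173, 2900]);
translate([0, 173, 0]) cube([173, 2284, 2900]);
translate([3257, 173, 0]) cube([173, 2284, 2900]);
translate([1285, 427, 0]) {
  cube([860, 296, 156]);
  translate([0, 296, 156]) cube([860, 296, 156]);
  translate([0, 592, 312]) cube([860, 296, 156]);
  translate([0, 888, 468]) cube([860, 296, 156]);
  translate([0, 1184, 624]) cube([860, 296, 156]);
  translate([0, 1480, 780]) cube([860, 296, 156]);
}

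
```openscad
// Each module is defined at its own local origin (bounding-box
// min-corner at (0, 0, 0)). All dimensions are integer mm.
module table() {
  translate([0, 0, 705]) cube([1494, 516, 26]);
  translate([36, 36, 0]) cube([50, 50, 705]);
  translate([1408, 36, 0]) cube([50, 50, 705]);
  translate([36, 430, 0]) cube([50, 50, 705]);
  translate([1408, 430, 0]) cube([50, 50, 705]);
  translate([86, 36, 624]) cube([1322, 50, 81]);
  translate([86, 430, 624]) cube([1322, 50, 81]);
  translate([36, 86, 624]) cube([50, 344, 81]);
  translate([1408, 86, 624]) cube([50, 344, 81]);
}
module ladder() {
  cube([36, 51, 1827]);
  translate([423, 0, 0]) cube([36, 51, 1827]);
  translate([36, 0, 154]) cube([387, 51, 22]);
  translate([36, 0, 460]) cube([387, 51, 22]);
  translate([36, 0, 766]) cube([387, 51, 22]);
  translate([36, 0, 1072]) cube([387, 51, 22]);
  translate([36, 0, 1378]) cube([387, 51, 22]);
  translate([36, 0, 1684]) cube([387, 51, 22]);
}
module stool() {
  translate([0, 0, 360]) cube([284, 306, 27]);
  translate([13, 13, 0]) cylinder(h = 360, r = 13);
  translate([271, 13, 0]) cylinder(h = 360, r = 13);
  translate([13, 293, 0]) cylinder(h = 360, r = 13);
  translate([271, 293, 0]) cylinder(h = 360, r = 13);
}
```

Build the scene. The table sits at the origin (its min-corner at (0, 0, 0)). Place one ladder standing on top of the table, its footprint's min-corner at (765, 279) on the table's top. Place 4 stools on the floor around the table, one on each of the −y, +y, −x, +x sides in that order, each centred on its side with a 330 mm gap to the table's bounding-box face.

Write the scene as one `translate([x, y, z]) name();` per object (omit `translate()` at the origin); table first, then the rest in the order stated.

table();
translate([765, 279, 731]) ladder();
translate([605, -636, 0]) stool();
translate([605, 846, 0]) stool();
translate([-614, 105, 0]) stool();
translate([1824, 105, 0]) stool();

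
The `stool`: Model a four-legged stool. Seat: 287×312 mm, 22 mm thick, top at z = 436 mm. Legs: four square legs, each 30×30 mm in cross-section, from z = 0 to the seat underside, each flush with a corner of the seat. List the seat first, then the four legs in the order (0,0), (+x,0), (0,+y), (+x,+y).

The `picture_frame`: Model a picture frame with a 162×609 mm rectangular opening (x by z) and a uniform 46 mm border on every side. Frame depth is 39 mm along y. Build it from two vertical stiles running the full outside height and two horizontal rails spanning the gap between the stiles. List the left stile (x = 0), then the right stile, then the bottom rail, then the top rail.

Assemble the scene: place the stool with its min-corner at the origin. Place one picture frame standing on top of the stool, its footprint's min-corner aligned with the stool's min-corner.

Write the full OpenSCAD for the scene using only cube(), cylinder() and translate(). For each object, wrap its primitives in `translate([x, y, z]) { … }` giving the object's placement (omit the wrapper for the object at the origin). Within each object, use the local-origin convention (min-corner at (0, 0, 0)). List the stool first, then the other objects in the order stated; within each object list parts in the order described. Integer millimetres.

translate([0, 0, 414]) cube([287, 312, 22]);
cube([30, 30, 414]);
translate([257, 0, 0]) cube([30, 30, 414]);
translate([0, 282, 0]) cube([30, 30, 414]);
translate([257, 282, 0]) cube([30, 30, 414]);
translate([0, 0, 436]) {
  cube([46, 39, 701]);
  translate([208, 0, 0]) cube([46, 39, 701]);
  translate([46, 0, 0]) cube([162, 39, 46]);
  translate([46, 0, 655]) cube([162, 39, 46]);
}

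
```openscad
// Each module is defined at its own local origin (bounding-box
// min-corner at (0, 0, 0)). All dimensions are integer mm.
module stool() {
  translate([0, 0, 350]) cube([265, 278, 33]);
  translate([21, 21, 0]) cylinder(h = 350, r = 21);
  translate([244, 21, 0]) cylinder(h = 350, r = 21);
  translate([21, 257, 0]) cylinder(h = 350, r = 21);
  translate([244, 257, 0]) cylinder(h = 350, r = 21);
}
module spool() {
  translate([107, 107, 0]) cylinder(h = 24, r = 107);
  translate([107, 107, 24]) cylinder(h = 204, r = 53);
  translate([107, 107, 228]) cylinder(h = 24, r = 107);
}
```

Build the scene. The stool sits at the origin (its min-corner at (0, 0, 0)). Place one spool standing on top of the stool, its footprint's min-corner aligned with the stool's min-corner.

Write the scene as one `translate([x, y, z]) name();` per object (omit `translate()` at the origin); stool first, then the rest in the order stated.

stool();
translate([0, 0, 383]) spool();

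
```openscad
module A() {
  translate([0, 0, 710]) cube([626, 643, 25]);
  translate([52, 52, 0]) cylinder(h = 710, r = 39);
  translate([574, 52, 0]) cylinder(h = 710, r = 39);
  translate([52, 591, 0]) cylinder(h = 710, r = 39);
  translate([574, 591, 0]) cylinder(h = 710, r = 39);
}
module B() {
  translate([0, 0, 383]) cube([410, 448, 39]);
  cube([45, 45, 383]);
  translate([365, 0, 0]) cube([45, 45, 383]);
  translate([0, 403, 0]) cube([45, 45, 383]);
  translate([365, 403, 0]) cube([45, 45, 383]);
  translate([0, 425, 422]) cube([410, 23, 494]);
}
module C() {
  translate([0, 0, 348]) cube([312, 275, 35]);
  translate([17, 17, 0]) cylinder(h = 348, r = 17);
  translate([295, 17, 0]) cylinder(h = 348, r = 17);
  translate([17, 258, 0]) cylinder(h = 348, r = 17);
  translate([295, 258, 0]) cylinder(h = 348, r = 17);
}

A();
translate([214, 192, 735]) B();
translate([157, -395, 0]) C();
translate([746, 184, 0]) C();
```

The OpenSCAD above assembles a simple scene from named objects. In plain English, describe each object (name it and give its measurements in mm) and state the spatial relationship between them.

A is a rectangular dining table. The top is 626×643×25 mm with its upper surface at z = 735 mm. It stands on four round legs of 78 mm diameter, each leg's bounding box inset 13 mm from the nearest pair of top edges, running from the floor to the underside of the top.

B is a chair. The seat is a 410×448×39 mm slab with its top at z = 422 mm, on four 45×45 mm corner legs (flush with the seat edges, standing on z = 0). A flat backrest 23 mm thick, 494 mm tall, spans the full seat width and rises from the seat top along its +y edge, rear face flush with the rear of the seat.

C is a simple wooden stool: a rectangular seat 312 mm (x) by 275 mm (y), 35 mm thick, top face at z = 383 mm, on four round legs, each 34 mm in diameter. The legs rest on z = 0, each leg's axis is inset half a diameter from the nearest pair of seat edges (so the leg's bounding box is flush with the corner).

The chair is on top of the table. Two stools sit around the table at the −y, +x sides.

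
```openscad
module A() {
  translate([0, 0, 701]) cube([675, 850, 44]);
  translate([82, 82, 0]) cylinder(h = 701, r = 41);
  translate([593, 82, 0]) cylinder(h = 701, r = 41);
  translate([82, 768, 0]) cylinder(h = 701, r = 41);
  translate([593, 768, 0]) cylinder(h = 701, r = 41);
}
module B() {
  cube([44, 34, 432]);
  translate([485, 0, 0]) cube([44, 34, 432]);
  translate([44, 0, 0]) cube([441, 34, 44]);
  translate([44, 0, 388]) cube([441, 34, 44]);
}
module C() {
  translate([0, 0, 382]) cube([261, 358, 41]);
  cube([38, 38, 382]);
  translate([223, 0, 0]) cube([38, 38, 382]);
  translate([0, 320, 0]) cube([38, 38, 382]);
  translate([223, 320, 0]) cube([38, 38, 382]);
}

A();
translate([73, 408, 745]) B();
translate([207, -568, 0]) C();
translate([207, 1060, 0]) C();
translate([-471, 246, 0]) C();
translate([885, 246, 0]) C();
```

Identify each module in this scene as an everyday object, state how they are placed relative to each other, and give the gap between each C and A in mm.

Each stool's nearest face is 210 mm from the table's bounding box.

A is a table. B is a picture frame. C is a stool. The picture frame is on top of the table, centred. Four stools sit around the table at the −y, +y, −x, +x sides. The gap between each stool and the table is 210 mm.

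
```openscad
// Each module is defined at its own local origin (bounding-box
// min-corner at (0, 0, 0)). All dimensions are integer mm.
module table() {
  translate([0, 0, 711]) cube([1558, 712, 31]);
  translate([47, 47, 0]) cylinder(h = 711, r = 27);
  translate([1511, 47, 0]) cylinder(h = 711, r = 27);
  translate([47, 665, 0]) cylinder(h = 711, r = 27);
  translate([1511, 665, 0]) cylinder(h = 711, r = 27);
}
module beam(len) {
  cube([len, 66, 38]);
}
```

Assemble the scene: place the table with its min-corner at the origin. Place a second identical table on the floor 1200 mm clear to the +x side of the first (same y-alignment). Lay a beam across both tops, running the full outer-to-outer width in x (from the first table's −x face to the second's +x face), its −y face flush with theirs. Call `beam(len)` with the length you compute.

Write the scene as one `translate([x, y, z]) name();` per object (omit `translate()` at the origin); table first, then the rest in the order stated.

table();
translate([2758, 0, 0]) table();
translate([0, 0, 742]) beam(4316);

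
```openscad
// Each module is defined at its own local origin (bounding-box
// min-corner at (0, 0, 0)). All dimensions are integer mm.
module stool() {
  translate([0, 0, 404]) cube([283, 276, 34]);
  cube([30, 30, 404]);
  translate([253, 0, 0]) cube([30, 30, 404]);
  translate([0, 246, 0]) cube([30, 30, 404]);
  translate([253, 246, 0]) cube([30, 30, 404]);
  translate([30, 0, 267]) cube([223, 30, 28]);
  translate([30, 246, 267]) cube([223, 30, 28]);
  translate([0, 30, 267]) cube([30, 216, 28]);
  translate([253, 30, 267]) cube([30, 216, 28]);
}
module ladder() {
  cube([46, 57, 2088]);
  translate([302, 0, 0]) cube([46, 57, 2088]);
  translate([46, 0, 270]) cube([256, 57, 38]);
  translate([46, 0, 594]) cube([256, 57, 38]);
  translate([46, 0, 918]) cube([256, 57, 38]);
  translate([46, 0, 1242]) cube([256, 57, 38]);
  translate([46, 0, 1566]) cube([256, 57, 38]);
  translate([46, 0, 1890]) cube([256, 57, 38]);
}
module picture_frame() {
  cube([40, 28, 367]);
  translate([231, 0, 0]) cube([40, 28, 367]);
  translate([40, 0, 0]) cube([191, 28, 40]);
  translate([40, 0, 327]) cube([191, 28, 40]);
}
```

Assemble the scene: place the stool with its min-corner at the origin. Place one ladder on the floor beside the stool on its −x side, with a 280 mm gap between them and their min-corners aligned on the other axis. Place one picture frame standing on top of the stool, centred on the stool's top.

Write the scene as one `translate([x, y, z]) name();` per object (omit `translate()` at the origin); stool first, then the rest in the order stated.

stool();
translate([-628, 0, 0]) ladder();
translate([6, 124, 438]) picture_frame();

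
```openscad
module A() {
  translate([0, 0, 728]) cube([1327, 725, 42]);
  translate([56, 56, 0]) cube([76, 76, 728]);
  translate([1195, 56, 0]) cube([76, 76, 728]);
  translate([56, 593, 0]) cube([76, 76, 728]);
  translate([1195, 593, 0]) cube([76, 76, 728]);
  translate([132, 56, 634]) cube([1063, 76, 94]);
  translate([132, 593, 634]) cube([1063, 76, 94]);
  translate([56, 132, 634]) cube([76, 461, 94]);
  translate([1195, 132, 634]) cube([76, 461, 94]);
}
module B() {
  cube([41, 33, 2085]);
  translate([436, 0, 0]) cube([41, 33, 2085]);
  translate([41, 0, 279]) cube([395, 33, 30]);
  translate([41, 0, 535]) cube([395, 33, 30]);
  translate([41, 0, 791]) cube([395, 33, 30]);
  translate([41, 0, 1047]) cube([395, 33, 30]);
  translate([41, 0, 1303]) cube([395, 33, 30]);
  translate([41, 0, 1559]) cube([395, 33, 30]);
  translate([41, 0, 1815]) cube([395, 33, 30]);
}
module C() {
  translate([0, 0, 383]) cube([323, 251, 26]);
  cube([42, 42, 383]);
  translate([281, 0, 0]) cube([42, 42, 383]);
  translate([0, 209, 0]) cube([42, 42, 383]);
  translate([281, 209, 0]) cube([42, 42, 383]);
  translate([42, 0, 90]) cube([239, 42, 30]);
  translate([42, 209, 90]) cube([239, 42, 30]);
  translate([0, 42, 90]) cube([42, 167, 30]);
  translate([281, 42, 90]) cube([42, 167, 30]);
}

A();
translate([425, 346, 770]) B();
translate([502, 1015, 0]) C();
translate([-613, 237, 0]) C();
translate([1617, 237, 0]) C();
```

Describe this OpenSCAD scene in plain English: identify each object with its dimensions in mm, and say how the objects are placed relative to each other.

A is a table with a 1327×725 mm rectangular top, 42 mm thick, top surface at z = 770 mm, supported by four 76×76 mm square legs, each inset 56 mm from the nearest pair of top edges, running from the floor. Four apron rails, 76 mm thick and 94 mm tall, run between adjacent legs with their top edges flush with the underside of the top and their outer faces flush with the legs' outer faces.

B is a wooden ladder with two side rails of 41×33 mm section and 2085 mm height, set 477 mm apart overall. Between them run 7 rectangular rungs (33 mm deep, 30 mm thick), front faces flush with the rails' −y face. The bottom of the first rung is 279 mm above the floor and each subsequent rung is 256 mm higher than the one below.

C is a four-legged stool. The seat is 323×251 mm, 26 mm thick, top at z = 409 mm. It stands on four square legs, each 42×42 mm in cross-section, from z = 0 to the seat underside, each flush with a corner of the seat. Four stretchers, 42 mm wide and 30 mm tall, connect adjacent legs with their undersides at z = 90 mm, each running between the inner faces of the legs it joins and aligned with the legs' outer faces on the other axis.

The ladder is on top of the table, centred. Three stools sit around the table at the +y, −x, +x sides.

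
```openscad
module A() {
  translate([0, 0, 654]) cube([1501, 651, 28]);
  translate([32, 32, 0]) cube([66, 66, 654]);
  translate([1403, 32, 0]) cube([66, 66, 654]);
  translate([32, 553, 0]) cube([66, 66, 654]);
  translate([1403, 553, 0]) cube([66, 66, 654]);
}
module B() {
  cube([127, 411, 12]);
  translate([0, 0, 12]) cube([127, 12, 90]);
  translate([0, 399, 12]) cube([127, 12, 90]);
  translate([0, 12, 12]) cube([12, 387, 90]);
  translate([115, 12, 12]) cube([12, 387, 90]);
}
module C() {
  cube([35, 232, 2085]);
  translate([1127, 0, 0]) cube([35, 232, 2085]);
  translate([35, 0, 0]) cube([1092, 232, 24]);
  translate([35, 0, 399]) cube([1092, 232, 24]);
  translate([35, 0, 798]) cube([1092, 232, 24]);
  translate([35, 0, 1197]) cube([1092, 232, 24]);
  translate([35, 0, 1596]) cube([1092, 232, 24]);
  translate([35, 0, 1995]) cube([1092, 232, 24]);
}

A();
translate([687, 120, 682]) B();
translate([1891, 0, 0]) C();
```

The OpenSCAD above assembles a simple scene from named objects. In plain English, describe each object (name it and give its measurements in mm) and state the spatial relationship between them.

A is a rectangular dining table. The top is 1501×651×28 mm with its upper surface at z = 682 mm. It stands on four 66×66 mm square legs, each inset 32 mm from the nearest pair of top edges, running from the floor to the underside of the top.

B is an open storage box with external size 127×411×102 mm and wall thickness 12 mm (the base is also 12 mm thick). The base covers the whole footprint; the four walls stand on the base, with the y-facing walls full-width and the x-facing walls fitting between their inner faces.

C is a bookshelf 1162 mm wide overall, 232 mm deep and 2085 mm tall. The two sides are 35 mm thick vertical panels. 6 horizontal shelves of 24 mm thickness span between the inner faces of the sides; the lowest shelf sits on the floor and shelves are stacked with a clear vertical gap of 375 mm between each pair.

The open box is on top of the table, centred. The bookshelf is on the floor beside the table on its +x side.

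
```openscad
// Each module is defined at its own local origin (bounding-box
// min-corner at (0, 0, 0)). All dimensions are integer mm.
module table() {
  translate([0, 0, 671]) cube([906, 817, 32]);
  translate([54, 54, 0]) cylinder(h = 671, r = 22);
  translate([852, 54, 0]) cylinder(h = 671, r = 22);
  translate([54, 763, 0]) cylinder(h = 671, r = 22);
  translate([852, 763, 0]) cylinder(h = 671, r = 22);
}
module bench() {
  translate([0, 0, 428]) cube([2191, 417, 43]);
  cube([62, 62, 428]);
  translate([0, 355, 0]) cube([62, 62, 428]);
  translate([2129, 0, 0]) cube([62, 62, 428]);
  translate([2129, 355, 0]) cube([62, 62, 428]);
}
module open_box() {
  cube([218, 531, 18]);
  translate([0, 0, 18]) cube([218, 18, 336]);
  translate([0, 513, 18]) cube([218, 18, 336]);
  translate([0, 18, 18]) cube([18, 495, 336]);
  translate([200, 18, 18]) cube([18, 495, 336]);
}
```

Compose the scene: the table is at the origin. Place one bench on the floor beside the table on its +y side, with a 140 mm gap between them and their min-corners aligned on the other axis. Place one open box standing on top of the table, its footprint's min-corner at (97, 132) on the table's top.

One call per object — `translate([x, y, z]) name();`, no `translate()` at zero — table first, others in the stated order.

table();
translate([0, 957, 0]) bench();
translate([97, 132, 703]) open_box();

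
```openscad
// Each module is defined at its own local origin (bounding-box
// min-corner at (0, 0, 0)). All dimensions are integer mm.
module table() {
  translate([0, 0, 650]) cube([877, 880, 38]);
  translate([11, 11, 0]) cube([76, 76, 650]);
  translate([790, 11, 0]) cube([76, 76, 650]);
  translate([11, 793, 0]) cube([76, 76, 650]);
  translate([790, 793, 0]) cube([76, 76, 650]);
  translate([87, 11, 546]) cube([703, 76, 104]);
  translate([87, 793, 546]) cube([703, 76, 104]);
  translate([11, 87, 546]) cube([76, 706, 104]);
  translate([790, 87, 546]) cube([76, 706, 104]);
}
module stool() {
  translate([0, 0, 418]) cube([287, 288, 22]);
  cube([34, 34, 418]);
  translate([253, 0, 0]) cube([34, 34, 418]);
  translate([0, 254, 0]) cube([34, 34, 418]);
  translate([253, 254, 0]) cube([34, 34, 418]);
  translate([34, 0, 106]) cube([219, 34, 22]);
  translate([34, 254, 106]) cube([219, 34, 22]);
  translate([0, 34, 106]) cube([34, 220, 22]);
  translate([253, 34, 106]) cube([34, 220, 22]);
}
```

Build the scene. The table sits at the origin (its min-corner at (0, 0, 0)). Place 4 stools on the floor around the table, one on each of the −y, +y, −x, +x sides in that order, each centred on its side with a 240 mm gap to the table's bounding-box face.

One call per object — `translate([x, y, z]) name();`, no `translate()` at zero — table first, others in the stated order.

table();
translate([295, -528, 0]) stool();
translate([295, 1120, 0]) stool();
translate([-527, 296, 0]) stool();
translate([1117, 296, 0]) stool();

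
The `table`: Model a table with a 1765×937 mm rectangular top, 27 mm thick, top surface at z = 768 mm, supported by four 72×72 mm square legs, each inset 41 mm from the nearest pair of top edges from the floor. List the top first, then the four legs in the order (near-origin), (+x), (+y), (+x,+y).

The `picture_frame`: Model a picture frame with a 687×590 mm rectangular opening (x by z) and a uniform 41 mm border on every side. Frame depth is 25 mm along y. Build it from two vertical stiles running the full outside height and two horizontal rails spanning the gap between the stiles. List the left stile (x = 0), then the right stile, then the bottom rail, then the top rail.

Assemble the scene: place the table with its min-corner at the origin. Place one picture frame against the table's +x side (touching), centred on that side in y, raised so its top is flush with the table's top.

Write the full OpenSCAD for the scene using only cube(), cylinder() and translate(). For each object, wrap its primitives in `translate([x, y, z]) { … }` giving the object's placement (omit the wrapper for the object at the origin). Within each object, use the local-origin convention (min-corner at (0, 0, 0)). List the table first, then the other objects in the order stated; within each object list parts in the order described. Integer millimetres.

translate([0, 0, 741]) cube([1765, 937, 27]);
translate([41, 41, 0]) cube([72, 72, 741]);
translate([1652, 41, 0]) cube([72, 72, 741]);
translate([41, 824, 0]) cube([72, 72, 741]);
translate([1652, 824, 0]) cube([72, 72, 741]);
translate([1765, 456, 96]) {
  cube([41, 25, 672]);
  translate([728, 0, 0]) cube([41, 25, 672]);
  translate([41, 0, 0]) cube([687, 25, 41]);
  translate([41, 0, 631]) cube([687, 25, 41]);
}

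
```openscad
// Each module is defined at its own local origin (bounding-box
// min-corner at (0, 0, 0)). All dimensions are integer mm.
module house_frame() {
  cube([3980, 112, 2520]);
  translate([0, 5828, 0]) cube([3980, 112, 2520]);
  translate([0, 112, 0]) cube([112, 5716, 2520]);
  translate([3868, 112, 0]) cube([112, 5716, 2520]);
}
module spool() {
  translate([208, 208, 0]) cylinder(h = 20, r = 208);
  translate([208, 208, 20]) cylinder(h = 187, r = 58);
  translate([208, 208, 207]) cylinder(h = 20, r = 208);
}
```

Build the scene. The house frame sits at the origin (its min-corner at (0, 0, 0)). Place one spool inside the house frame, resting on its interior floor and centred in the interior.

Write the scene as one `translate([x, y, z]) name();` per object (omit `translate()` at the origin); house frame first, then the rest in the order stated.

house_frame();
translate([1782, 2762, 0]) spool();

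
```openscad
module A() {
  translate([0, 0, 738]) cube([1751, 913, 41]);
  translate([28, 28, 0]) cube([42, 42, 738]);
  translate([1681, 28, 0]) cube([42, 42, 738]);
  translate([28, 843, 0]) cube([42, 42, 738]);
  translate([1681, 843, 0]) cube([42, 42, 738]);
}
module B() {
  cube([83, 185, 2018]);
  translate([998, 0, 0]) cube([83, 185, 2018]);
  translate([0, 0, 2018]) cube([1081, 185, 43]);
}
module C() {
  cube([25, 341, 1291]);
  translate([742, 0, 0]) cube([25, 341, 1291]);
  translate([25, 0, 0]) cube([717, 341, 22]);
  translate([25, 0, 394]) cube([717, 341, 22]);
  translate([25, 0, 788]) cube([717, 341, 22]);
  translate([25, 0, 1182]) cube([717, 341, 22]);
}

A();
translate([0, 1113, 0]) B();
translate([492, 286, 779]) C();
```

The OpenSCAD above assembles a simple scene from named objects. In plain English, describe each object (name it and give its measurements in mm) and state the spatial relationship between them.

A is a table: top 1751 mm (x) × 913 mm (y), 41 mm thick, upper face at z = 779 mm, on four 42×42 mm square legs, each inset 28 mm from the nearest pair of top edges, running from z = 0 to the bottom of the top.

B is a door frame. The clear opening is 915 mm wide and 2018 mm high. Two 83 mm wide jambs, 185 mm deep, stand either side of the opening from the floor to the top of the opening. A 43 mm thick head sits across the top of both jambs, spanning the full outside width of the frame.

C is a bookshelf 767 mm wide overall, 341 mm deep and 1291 mm tall. The two sides are 25 mm thick vertical panels. 4 horizontal shelves of 22 mm thickness span between the inner faces of the sides; the lowest shelf sits on the floor and shelves are stacked with a clear vertical gap of 372 mm between each pair.

The door frame is on the floor beside the table on its +y side. The bookshelf is on top of the table, centred.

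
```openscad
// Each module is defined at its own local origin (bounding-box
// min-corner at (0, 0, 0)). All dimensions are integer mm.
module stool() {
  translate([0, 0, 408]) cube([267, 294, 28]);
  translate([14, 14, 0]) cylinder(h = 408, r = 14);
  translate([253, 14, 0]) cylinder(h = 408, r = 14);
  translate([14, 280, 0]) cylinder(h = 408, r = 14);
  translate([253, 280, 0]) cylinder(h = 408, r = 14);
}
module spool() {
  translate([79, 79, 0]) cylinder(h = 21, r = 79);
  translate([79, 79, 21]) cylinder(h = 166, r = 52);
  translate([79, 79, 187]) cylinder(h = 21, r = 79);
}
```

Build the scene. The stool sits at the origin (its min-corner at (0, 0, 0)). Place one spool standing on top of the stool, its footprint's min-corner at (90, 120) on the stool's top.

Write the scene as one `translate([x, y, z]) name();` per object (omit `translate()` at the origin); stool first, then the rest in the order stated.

stool();
translate([90, 120, 436]) spool();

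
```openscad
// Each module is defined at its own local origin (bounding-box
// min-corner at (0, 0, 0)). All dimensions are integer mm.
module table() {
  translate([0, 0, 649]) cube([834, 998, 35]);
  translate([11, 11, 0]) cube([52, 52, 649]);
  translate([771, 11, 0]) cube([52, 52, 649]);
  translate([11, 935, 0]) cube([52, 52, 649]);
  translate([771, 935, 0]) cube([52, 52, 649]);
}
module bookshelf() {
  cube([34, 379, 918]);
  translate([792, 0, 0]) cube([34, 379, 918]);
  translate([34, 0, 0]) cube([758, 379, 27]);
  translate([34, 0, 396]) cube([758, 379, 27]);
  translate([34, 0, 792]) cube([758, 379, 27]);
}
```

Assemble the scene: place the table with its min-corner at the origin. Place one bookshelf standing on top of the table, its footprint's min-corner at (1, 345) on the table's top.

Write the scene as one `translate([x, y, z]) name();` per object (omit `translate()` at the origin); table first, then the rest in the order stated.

table();
translate([1, 345, 684]) bookshelf();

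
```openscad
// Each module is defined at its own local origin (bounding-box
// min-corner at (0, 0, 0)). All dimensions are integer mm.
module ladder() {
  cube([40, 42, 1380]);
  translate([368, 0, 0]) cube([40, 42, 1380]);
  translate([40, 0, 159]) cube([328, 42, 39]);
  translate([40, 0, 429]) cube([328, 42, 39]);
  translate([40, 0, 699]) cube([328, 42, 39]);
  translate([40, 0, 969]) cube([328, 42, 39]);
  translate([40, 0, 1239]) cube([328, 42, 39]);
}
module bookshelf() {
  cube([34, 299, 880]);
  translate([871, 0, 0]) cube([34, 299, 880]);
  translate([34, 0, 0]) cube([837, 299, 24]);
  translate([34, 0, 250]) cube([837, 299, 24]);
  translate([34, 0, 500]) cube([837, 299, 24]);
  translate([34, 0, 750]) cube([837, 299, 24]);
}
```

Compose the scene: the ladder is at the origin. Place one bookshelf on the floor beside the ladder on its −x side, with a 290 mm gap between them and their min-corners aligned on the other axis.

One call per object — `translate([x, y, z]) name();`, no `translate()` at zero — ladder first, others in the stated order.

ladder();
translate([-1195, 0, 0]) bookshelf();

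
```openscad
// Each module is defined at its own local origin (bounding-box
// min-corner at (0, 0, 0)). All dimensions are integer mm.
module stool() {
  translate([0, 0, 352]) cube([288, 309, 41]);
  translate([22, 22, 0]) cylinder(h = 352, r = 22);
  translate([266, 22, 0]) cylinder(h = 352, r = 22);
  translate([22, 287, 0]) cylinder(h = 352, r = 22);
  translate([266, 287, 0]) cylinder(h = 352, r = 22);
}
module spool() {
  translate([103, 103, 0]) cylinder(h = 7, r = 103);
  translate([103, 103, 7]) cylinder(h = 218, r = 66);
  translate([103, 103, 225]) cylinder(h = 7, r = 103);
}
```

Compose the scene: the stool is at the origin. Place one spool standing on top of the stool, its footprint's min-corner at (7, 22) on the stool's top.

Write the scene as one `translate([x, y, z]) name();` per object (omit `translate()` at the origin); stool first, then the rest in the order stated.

stool();
translate([7, 22, 393]) spool();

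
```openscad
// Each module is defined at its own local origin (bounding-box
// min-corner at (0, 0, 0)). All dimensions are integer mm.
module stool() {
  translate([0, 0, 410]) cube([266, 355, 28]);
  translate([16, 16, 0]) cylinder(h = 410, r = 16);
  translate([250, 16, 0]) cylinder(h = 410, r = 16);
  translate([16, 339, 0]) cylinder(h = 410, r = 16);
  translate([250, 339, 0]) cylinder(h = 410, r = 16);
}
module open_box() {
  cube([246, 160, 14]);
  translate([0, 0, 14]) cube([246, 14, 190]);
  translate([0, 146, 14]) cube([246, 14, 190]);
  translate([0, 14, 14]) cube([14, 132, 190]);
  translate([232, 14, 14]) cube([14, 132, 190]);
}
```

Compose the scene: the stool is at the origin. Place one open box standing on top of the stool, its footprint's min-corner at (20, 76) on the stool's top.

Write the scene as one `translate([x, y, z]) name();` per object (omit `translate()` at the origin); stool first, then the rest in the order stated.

stool();
translate([20, 76, 438]) open_box();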